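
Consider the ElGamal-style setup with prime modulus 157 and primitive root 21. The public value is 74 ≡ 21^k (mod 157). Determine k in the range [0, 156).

Baby-step giant-step with m = ceil(sqrt(156)) = 13.
Baby table (21^j mod 157 for j=0..12):
  0:1  1:21  2:127  3:155  4:115  5:60  6:4  7:84
  8:37  9:149  10:146  11:83  12:16
Giant step factor: 21^(-13) ≡ 50 (mod 157).
Scan 74·50^i mod 157 for i = 0, 1, …:
  i=0: 74   i=1: 89   i=2: 54   i=3: 31
  i=4: 137   i=5: 99   i=6: 83
Match at i=6, j=11: k = 6·13 + 11 = 89.

89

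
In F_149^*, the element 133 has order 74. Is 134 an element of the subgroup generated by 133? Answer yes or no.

134 ∈ ⟨133⟩ iff 134^74 ≡ 1 (mod 149), since |⟨133⟩| = 74.
134^74 mod 149 = 148.
Since 148 ≠ 1, 134 does not lie in the subgroup.

no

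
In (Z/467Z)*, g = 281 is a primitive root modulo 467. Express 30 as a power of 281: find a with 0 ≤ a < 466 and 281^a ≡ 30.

310

Baby-step giant-step with m = ceil(sqrt(466)) = 22.
Baby table (281^j mod 467 for j=0..21):
  0:1  1:281  2:38  3:404  4:43  5:408  6:233  7:93
  8:448  9:265  10:212  11:263  12:117  13:187  14:243  15:101
  16:361  17:102  18:175  19:140  20:112  21:183
Giant step factor: 281^(-22) ≡ 141 (mod 467).
Scan 30·141^i mod 467 for i = 0, 1, …:
  i=0: 30   i=1: 27   i=2: 71   i=3: 204
  i=4: 277   i=5: 296   i=6: 173   i=7: 109
  i=8: 425   i=9: 149     …   i=13: 146
  i=14: 38
Match at i=14, j=2: a = 14·22 + 2 = 310.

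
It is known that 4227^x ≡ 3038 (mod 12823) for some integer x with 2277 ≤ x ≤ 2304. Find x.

Compute 4227^2277 mod 12823 = 11558, then multiply by 4227 repeatedly:
  4227^2277=11558  4227^2278=36  4227^2279=11119  4227^2280=3718  4227^2281=7811
  4227^2282=10695  4227^2283=6690  4227^2284=3915  4227^2285=7035  4227^2286=408
  4227^2287=6334  4227^2288=12217  4227^2289=3038
Found 3038 at exponent 2289.

2289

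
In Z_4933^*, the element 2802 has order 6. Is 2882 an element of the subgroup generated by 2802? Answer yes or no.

2882 ∈ ⟨2802⟩ iff 2882^6 ≡ 1 (mod 4933), since |⟨2802⟩| = 6.
2882^6 mod 4933 = 4730.
Since 4730 ≠ 1, 2882 does not lie in the subgroup.

no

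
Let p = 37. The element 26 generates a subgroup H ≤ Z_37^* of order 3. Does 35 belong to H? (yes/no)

no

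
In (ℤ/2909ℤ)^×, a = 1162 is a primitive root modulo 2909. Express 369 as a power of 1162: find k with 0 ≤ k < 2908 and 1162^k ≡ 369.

320

Baby-step giant-step with m = ceil(sqrt(2908)) = 54.
Baby table (1162^j mod 2909 for j=0..53):
  0:1  1:1162  2:468  3:2742  4:849  5:387  6:1708  7:758
  8:2278  9:2755  10:1410  11:653  12:2446  13:159  14:1491  15:1687
  16:2537  17:1177  18:444  19:1035  20:1253  21:1486  22:1695  23:197
  24:2012  25:2017  26:2009  27:1440  28:605  29:1941  30:967  31:780
  32:1661  33:1415  34:645  35:1877  36:2233  37:2827  38:713  39:2350
  40:2058  41:198  42:265  43:2485  44:1842  45:2289  46:992  47:740
  48:1725  49:149  50:1507  51:2825  52:1298  53:1414
Giant step factor: 1162^(-54) ≡ 422 (mod 2909).
Scan 369·422^i mod 2909 for i = 0, 1, …:
  i=0: 369   i=1: 1541   i=2: 1595   i=3: 1111
  i=4: 493   i=5: 1507
Match at i=5, j=50: k = 5·54 + 50 = 320.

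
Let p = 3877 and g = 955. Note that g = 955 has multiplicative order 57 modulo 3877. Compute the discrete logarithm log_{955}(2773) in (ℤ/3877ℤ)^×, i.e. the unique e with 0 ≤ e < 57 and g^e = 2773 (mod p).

Successive powers of 955 modulo 3877:
  955^0=1  955^1=955  955^2=930  955^3=317  955^4=329  955^5=158
  955^6=3564  955^7=3491  955^8=3562  955^9=1581  955^10=1702  955^11=947
  955^12=1044  955^13=631  955^14=1670  955^15=1403  955^16=2300  955^17=2118
  955^18=2773
So 955^18 ≡ 2773 (mod 3877), giving e = 18.

18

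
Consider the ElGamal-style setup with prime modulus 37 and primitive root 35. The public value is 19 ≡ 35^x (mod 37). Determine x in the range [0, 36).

Successive powers of 35 modulo 37:
  35^0=1  35^1=35  35^2=4  35^3=29  35^4=16  35^5=5
  35^6=27  35^7=20  35^8=34  35^9=6  35^10=25  35^11=24
  35^12=26  35^13=22  35^14=30  35^15=14  35^16=9  35^17=19
So 35^17 ≡ 19 (mod 37), giving x = 17.

17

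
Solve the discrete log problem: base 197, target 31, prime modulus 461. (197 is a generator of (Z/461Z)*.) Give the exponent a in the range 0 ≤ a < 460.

91

Baby-step giant-step with m = ceil(sqrt(460)) = 22.
Baby table (197^j mod 461 for j=0..21):
  0:1  1:197  2:85  3:149  4:310  5:218  6:73  7:90
  8:212  9:274  10:41  11:240  12:258  13:116  14:263  15:179
  16:227  17:2  18:394  19:170  20:298  21:159
Giant step factor: 197^(-22) ≡ 295 (mod 461).
Scan 31·295^i mod 461 for i = 0, 1, …:
  i=0: 31   i=1: 386   i=2: 3   i=3: 424
  i=4: 149
Match at i=4, j=3: a = 4·22 + 3 = 91.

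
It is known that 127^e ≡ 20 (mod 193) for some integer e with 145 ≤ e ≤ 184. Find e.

Compute 127^145 mod 193 = 58, then multiply by 127 repeatedly:
  127^145=58  127^146=32  127^147=11  127^148=46  127^149=52
  127^150=42  127^151=123  127^152=181  127^153=20
Found 20 at exponent 153.

153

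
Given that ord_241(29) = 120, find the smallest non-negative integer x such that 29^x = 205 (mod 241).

96

Baby-step giant-step with m = ceil(sqrt(120)) = 11.
Baby table (29^j mod 241 for j=0..10):
  0:1  1:29  2:118  3:48  4:187  5:121  6:135  7:59
  8:24  9:214  10:181
Giant step factor: 29^(-11) ≡ 50 (mod 241).
Scan 205·50^i mod 241 for i = 0, 1, …:
  i=0: 205   i=1: 128   i=2: 134   i=3: 193
  i=4: 10   i=5: 18   i=6: 177   i=7: 174
  i=8: 24
Match at i=8, j=8: x = 8·11 + 8 = 96.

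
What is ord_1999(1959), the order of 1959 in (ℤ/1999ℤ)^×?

1998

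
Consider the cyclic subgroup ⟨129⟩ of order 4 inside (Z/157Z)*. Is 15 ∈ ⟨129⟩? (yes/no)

⟨129⟩ has order 4; its elements mod 157 are {1, 28, 129, 156}.
15 is not in this set.

no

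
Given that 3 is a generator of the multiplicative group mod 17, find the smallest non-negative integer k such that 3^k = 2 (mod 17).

Successive powers of 3 modulo 17:
  3^0=1  3^1=3  3^2=9  3^3=10  3^4=13  3^5=5
  3^6=15  3^7=11  3^8=16  3^9=14  3^10=8  3^11=7
  3^12=4  3^13=12  3^14=2
So 3^14 ≡ 2 (mod 17), giving k = 14.

14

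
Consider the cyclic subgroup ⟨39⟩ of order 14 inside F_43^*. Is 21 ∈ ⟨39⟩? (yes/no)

21 ∈ ⟨39⟩ iff 21^14 ≡ 1 (mod 43), since |⟨39⟩| = 14.
21^14 mod 43 = 1.
Since 1 = 1, 21 lies in the subgroup.

yes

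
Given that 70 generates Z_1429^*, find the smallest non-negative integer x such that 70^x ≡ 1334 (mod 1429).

Baby-step giant-step with m = ceil(sqrt(1428)) = 38.
Baby table (70^j mod 1429 for j=0..37):
  0:1  1:70  2:613  3:40  4:1371  5:227  6:171  7:538
  8:506  9:1124  10:85  11:234  12:661  13:542  14:786  15:718
  16:245  17:2  18:140  19:1226  20:80  21:1313  22:454  23:342
  24:1076  25:1012  26:819  27:170  28:468  29:1322  30:1084  31:143
  32:7  33:490  34:4  35:280  36:1023  37:160
Giant step factor: 70^(-38) ≡ 425 (mod 1429).
Scan 1334·425^i mod 1429 for i = 0, 1, …:
  i=0: 1334   i=1: 1066   i=2: 57   i=3: 1361
  i=4: 1109   i=5: 1184   i=6: 192   i=7: 147
  i=8: 1028   i=9: 1055     …   i=23: 1215
  i=24: 506
Match at i=24, j=8: x = 24·38 + 8 = 920.

920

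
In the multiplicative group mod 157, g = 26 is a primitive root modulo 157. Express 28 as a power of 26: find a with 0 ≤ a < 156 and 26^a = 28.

Baby-step giant-step with m = ceil(sqrt(156)) = 13.
Baby table (26^j mod 157 for j=0..12):
  0:1  1:26  2:48  3:149  4:106  5:87  6:64  7:94
  8:89  9:116  10:33  11:73  12:14
Giant step factor: 26^(-13) ≡ 22 (mod 157).
Scan 28·22^i mod 157 for i = 0, 1, …:
  i=0: 28   i=1: 145   i=2: 50   i=3: 1
Match at i=3, j=0: a = 3·13 + 0 = 39.

39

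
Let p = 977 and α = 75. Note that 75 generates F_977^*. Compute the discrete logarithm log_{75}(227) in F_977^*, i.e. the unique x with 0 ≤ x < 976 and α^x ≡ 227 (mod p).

Baby-step giant-step with m = ceil(sqrt(976)) = 32.
Baby table (75^j mod 977 for j=0..31):
  0:1  1:75  2:740  3:788  4:480  5:828  6:549  7:141
  8:805  9:778  10:707  11:267  12:485  13:226  14:341  15:173
  16:274  17:33  18:521  19:972  20:602  21:208  22:945  23:531
  24:745  25:186  26:272  27:860  28:18  29:373  30:619  31:506
Giant step factor: 75^(-32) ≡ 530 (mod 977).
Scan 227·530^i mod 977 for i = 0, 1, …:
  i=0: 227   i=1: 139   i=2: 395   i=3: 272
Match at i=3, j=26: x = 3·32 + 26 = 122.

122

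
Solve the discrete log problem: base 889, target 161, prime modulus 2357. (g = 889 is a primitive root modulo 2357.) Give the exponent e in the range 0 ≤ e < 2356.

Baby-step giant-step with m = ceil(sqrt(2356)) = 49.
Baby table (889^j mod 2357 for j=0..48):
  0:1  1:889  2:726  3:1953  4:1465  5:1321  6:583  7:2104
  8:1355  9:168  10:861  11:1761  12:481  13:992  14:370  15:1307
  16:2279  17:1368  18:2297  19:871  20:1223  21:670  22:1666  23:878
  24:375  25:1038  26:1195  27:1705  28:194  29:405  30:1781  31:1762
  32:1370  33:1718  34:2323  35:415  36:1243  37:1951  38:2044  39:2226
  40:1391  41:1531  42:1070  43:1359  44:1367  45:1408  46:145  47:1627
  48:1562
Giant step factor: 889^(-49) ≡ 1585 (mod 2357).
Scan 161·1585^i mod 2357 for i = 0, 1, …:
  i=0: 161   i=1: 629   i=2: 2311   i=3: 157
  i=4: 1360   i=5: 1302   i=6: 1295   i=7: 1985
  i=8: 1987   i=9: 443     …   i=31: 1374
  i=32: 2279
Match at i=32, j=16: e = 32·49 + 16 = 1584.

1584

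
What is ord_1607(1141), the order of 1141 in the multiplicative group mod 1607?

The order of 1141 must divide p − 1 = 1606 = 2 · 11 · 73.
Divisors: 1, 2, 11, 22, 73, 146, 803, 1606.
Check each in increasing order: 1141^1 ≡ 1141;  1141^2 ≡ 211;  1141^11 ≡ 1592;  1141^22 ≡ 225;  1141^73 ≡ 328;  1141^146 ≡ 1522;  1141^803 ≡ 1.
Smallest exponent giving 1 is 803.

803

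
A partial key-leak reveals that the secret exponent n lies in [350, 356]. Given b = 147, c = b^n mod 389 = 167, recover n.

355

Compute 147^350 mod 389 = 293, then multiply by 147 repeatedly:
  147^350=293  147^351=281  147^352=73  147^353=228  147^354=62
  147^355=167
Found 167 at exponent 355.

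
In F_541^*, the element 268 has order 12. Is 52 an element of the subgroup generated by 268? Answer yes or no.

yes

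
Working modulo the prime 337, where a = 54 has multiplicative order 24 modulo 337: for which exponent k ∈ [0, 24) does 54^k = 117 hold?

14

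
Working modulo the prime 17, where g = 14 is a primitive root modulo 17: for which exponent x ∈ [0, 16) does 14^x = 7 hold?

3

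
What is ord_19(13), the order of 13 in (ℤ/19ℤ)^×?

The order of 13 must divide p − 1 = 18 = 2 · 3^2.
Divisors: 1, 2, 3, 6, 9, 18.
Check each in increasing order: 13^1 ≡ 13;  13^2 ≡ 17;  13^3 ≡ 12;  13^6 ≡ 11;  13^9 ≡ 18;  13^18 ≡ 1.
Smallest exponent giving 1 is 18.

18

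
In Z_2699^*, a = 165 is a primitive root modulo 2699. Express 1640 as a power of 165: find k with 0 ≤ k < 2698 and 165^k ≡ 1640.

Baby-step giant-step with m = ceil(sqrt(2698)) = 52.
Baby table (165^j mod 2699 for j=0..51):
  0:1  1:165  2:235  3:989  4:1245  5:301  6:1083  7:561
  8:799  9:2283  10:1534  11:2103  12:1523  13:288  14:1637  15:205
  16:1437  17:2292  18:320  19:1519  20:2327  21:697  22:1647  23:1855
  24:1088  25:1386  26:1974  27:1830  28:2361  29:909  30:1540  31:394
  32:234  33:824  34:1010  35:2011  36:2537  37:260  38:2415  39:1722
  40:735  41:2519  42:2688  43:884  44:114  45:2616  46:2499  47:2087
  48:1582  49:1926  50:2007  51:1877
Giant step factor: 165^(-52) ≡ 1028 (mod 2699).
Scan 1640·1028^i mod 2699 for i = 0, 1, …:
  i=0: 1640   i=1: 1744   i=2: 696   i=3: 253
  i=4: 980   i=5: 713   i=6: 1535   i=7: 1764
  i=8: 2363   i=9: 64     …   i=42: 2385
  i=43: 1088
Match at i=43, j=24: k = 43·52 + 24 = 2260.

2260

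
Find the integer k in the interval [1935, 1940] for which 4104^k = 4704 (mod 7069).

1935

Compute 4104^1935 mod 7069 = 4704, then multiply by 4104 repeatedly:
  4104^1935=4704
Found 4704 at exponent 1935.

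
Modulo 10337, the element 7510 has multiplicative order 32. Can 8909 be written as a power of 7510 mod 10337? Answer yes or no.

yes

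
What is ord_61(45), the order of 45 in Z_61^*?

30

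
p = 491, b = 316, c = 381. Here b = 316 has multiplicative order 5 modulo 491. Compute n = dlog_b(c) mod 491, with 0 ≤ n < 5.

Successive powers of 316 modulo 491:
  316^0=1  316^1=316  316^2=183  316^3=381
So 316^3 ≡ 381 (mod 491), giving n = 3.

3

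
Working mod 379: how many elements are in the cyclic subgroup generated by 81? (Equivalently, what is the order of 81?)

189

The order of 81 must divide p − 1 = 378 = 2 · 3^3 · 7.
Divisors: 1, 2, 3, 6, 7, 9, 14, 18, 21, 27, 42, 54, 63, 126, 189, 378.
Check each in increasing order: 81^1 ≡ 81;  81^2 ≡ 118;  81^3 ≡ 83;  81^6 ≡ 67;  81^7 ≡ 121;  81^9 ≡ 255;  81^14 ≡ 239;  81^18 ≡ 216;  81^21 ≡ 115;  81^27 ≡ 125;  81^42 ≡ 339;  81^54 ≡ 86;  81^63 ≡ 327;  81^126 ≡ 51;  81^189 ≡ 1.
Smallest exponent giving 1 is 189.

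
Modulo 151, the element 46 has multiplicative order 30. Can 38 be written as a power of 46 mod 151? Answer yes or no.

yes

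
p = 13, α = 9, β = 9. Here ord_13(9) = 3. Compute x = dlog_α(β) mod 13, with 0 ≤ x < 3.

Successive powers of 9 modulo 13:
  9^0=1  9^1=9
So 9^1 ≡ 9 (mod 13), giving x = 1.

1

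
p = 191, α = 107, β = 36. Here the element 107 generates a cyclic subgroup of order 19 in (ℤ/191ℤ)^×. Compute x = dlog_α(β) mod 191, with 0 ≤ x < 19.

Successive powers of 107 modulo 191:
  107^0=1  107^1=107  107^2=180  107^3=160  107^4=121  107^5=150
  107^6=6  107^7=69  107^8=125  107^9=5  107^10=153  107^11=136
  107^12=36
So 107^12 ≡ 36 (mod 191), giving x = 12.

12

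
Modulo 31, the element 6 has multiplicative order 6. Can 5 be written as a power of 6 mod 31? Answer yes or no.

yes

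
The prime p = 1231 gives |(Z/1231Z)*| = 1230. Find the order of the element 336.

1230

The order of 336 must divide p − 1 = 1230 = 2 · 3 · 5 · 41.
Divisors: 1, 2, 3, 5, 6, 10, 15, 30, 41, 82, 123, 205, 246, 410, 615, 1230.
Check each in increasing order: 336^1 ≡ 336;  336^2 ≡ 875;  336^3 ≡ 1022;  336^5 ≡ 544;  336^6 ≡ 596;  336^10 ≡ 496;  336^15 ≡ 235;  336^30 ≡ 1061;  336^41 ≡ 1176;  336^82 ≡ 563;  336^123 ≡ 1041;  336^205 ≡ 127;  336^246 ≡ 401;  336^410 ≡ 126;  336^615 ≡ 1230;  336^1230 ≡ 1.
Smallest exponent giving 1 is 1230.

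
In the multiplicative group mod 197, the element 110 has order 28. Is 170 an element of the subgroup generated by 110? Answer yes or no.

170 ∈ ⟨110⟩ iff 170^28 ≡ 1 (mod 197), since |⟨110⟩| = 28.
170^28 mod 197 = 164.
Since 164 ≠ 1, 170 does not lie in the subgroup.

no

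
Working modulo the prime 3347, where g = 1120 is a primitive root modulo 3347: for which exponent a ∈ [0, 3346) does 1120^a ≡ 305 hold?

2744

Baby-step giant-step with m = ceil(sqrt(3346)) = 58.
Baby table (1120^j mod 3347 for j=0..57):
  0:1  1:1120  2:2622  3:1321  4:146  5:2864  6:1254  7:2087
  8:1234  9:3116  10:2346  11:125  12:2773  13:3091  14:1122  15:1515
  16:3218  17:2788  18:3156  19:288  20:1248  21:2061  22:2237  23:1884
  24:1470  25:3023  26:1943  27:610  28:412  29:2901  30:2530  31:2038
  32:3253  33:1824  34:1210  35:3012  36:3011  37:1891  38:2616  39:1295
  40:1149  41:1632  42:378  43:1638  44:404  45:635  46:1636  47:1511
  48:2085  49:2341  50:1219  51:3051  52:3180  53:392  54:583  55:295
  56:2394  57:333
Giant step factor: 1120^(-58) ≡ 1060 (mod 3347).
Scan 305·1060^i mod 3347 for i = 0, 1, …:
  i=0: 305   i=1: 1988   i=2: 2017   i=3: 2634
  i=4: 642   i=5: 1079   i=6: 2413   i=7: 672
  i=8: 2756   i=9: 2776     …   i=46: 2188
  i=47: 3156
Match at i=47, j=18: a = 47·58 + 18 = 2744.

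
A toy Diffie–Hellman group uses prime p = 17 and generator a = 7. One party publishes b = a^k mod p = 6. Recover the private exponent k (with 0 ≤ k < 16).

13

Successive powers of 7 modulo 17:
  7^0=1  7^1=7  7^2=15  7^3=3  7^4=4  7^5=11
  7^6=9  7^7=12  7^8=16  7^9=10  7^10=2  7^11=14
  7^12=13  7^13=6
So 7^13 ≡ 6 (mod 17), giving k = 13.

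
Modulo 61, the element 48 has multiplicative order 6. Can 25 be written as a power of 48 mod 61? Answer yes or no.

⟨48⟩ has order 6; its elements mod 61 are {1, 13, 14, 47, 48, 60}.
25 is not in this set.

no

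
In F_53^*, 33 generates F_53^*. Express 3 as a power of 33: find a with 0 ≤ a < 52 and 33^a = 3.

Successive powers of 33 modulo 53:
  33^0=1  33^1=33  33^2=29  33^3=3
So 33^3 ≡ 3 (mod 53), giving a = 3.

3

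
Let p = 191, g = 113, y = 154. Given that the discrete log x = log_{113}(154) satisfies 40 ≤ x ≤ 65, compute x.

50

Compute 113^40 mod 191 = 5, then multiply by 113 repeatedly:
  113^40=5  113^41=183  113^42=51  113^43=33  113^44=100
  113^45=31  113^46=65  113^47=87  113^48=90  113^49=47
  113^50=154
Found 154 at exponent 50.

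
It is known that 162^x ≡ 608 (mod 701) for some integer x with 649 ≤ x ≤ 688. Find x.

665

Compute 162^649 mod 701 = 504, then multiply by 162 repeatedly:
  162^649=504  162^650=332  162^651=508  162^652=279  162^653=334
  162^654=131  162^655=192  162^656=260  162^657=60  162^658=607
  162^659=194  162^660=584  162^661=674  162^662=533  162^663=123
  162^664=298  162^665=608
Found 608 at exponent 665.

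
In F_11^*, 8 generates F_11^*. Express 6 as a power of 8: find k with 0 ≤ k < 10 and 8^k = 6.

Successive powers of 8 modulo 11:
  8^0=1  8^1=8  8^2=9  8^3=6
So 8^3 ≡ 6 (mod 11), giving k = 3.

3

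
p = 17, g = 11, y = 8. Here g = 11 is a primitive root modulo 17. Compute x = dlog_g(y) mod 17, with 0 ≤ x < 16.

Successive powers of 11 modulo 17:
  11^0=1  11^1=11  11^2=2  11^3=5  11^4=4  11^5=10
  11^6=8
So 11^6 ≡ 8 (mod 17), giving x = 6.

6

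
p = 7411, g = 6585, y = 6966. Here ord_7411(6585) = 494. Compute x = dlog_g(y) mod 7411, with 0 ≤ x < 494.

Baby-step giant-step with m = ceil(sqrt(494)) = 23.
Baby table (6585^j mod 7411 for j=0..22):
  0:1  1:6585  2:464  3:2108  4:377  5:7271  6:4475  7:1739
  8:1320  9:6508  10:4778  11:3435  12:1103  13:475  14:433  15:5481
  16:815  17:1211  18:199  19:6079  20:3404  21:4476  22:913
Giant step factor: 6585^(-23) ≡ 1051 (mod 7411).
Scan 6966·1051^i mod 7411 for i = 0, 1, …:
  i=0: 6966   i=1: 6609   i=2: 1952   i=3: 6116
  i=4: 2579   i=5: 5514   i=6: 7223   i=7: 2509
  i=8: 6054   i=9: 4116     …   i=19: 3127
  i=20: 3404
Match at i=20, j=20: x = 20·23 + 20 = 480.

480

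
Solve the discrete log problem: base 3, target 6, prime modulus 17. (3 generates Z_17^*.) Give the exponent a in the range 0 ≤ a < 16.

15

Successive powers of 3 modulo 17:
  3^0=1  3^1=3  3^2=9  3^3=10  3^4=13  3^5=5
  3^6=15  3^7=11  3^8=16  3^9=14  3^10=8  3^11=7
  3^12=4  3^13=12  3^14=2  3^15=6
So 3^15 ≡ 6 (mod 17), giving a = 15.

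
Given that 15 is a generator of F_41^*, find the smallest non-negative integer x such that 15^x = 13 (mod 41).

Successive powers of 15 modulo 41:
  15^0=1  15^1=15  15^2=20  15^3=13
So 15^3 ≡ 13 (mod 41), giving x = 3.

3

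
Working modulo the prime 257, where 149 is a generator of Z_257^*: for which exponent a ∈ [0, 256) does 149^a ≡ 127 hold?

59

Baby-step giant-step with m = ceil(sqrt(256)) = 16.
Baby table (149^j mod 257 for j=0..15):
  0:1  1:149  2:99  3:102  4:35  5:75  6:124  7:229
  8:197  9:55  10:228  11:48  12:213  13:126  14:13  15:138
Giant step factor: 149^(-16) ≡ 129 (mod 257).
Scan 127·129^i mod 257 for i = 0, 1, …:
  i=0: 127   i=1: 192   i=2: 96   i=3: 48
Match at i=3, j=11: a = 3·16 + 11 = 59.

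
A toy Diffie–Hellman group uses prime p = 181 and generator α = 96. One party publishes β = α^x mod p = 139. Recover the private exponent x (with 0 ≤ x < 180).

162

Baby-step giant-step with m = ceil(sqrt(180)) = 14.
Baby table (96^j mod 181 for j=0..13):
  0:1  1:96  2:166  3:8  4:44  5:61  6:64  7:171
  8:126  9:150  10:101  11:103  12:114  13:84
Giant step factor: 96^(-14) ≡ 143 (mod 181).
Scan 139·143^i mod 181 for i = 0, 1, …:
  i=0: 139   i=1: 148   i=2: 168   i=3: 132
  i=4: 52   i=5: 15   i=6: 154   i=7: 121
  i=8: 108   i=9: 59   i=10: 111   i=11: 126
Match at i=11, j=8: x = 11·14 + 8 = 162.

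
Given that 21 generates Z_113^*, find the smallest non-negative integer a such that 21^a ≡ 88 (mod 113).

62

Baby-step giant-step with m = ceil(sqrt(112)) = 11.
Baby table (21^j mod 113 for j=0..10):
  0:1  1:21  2:102  3:108  4:8  5:55  6:25  7:73
  8:64  9:101  10:87
Giant step factor: 21^(-11) ≡ 6 (mod 113).
Scan 88·6^i mod 113 for i = 0, 1, …:
  i=0: 88   i=1: 76   i=2: 4   i=3: 24
  i=4: 31   i=5: 73
Match at i=5, j=7: a = 5·11 + 7 = 62.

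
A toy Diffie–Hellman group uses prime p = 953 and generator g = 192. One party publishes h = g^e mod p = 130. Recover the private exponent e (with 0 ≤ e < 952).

95

Baby-step giant-step with m = ceil(sqrt(952)) = 31.
Baby table (192^j mod 953 for j=0..30):
  0:1  1:192  2:650  3:910  4:321  5:640  6:896  7:492
  8:117  9:545  10:763  11:687  12:390  13:546  14:2  15:384
  16:347  17:867  18:642  19:327  20:839  21:31  22:234  23:137
  24:573  25:421  26:780  27:139  28:4  29:768  30:694
Giant step factor: 192^(-31) ≡ 205 (mod 953).
Scan 130·205^i mod 953 for i = 0, 1, …:
  i=0: 130   i=1: 919   i=2: 654   i=3: 650
Match at i=3, j=2: e = 3·31 + 2 = 95.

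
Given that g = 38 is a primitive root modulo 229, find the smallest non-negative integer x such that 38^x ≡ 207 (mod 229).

45

Baby-step giant-step with m = ceil(sqrt(228)) = 16.
Baby table (38^j mod 229 for j=0..15):
  0:1  1:38  2:70  3:141  4:91  5:23  6:187  7:7
  8:37  9:32  10:71  11:179  12:161  13:164  14:49  15:30
Giant step factor: 38^(-16) ≡ 183 (mod 229).
Scan 207·183^i mod 229 for i = 0, 1, …:
  i=0: 207   i=1: 96   i=2: 164
Match at i=2, j=13: x = 2·16 + 13 = 45.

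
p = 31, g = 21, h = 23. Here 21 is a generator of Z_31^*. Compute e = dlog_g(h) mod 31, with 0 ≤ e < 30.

3

Successive powers of 21 modulo 31:
  21^0=1  21^1=21  21^2=7  21^3=23
So 21^3 ≡ 23 (mod 31), giving e = 3.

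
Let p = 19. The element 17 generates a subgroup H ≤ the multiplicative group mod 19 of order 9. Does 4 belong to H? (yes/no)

4 ∈ ⟨17⟩ iff 4^9 ≡ 1 (mod 19), since |⟨17⟩| = 9.
4^9 mod 19 = 1.
Since 1 = 1, 4 lies in the subgroup.

yes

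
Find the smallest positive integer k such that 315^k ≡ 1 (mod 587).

586

The order of 315 must divide p − 1 = 586 = 2 · 293.
Divisors: 1, 2, 293, 586.
Check each in increasing order: 315^1 ≡ 315;  315^2 ≡ 22;  315^293 ≡ 586;  315^586 ≡ 1.
Smallest exponent giving 1 is 586.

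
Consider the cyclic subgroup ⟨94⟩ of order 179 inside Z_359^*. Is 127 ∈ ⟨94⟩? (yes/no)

127 ∈ ⟨94⟩ iff 127^179 ≡ 1 (mod 359), since |⟨94⟩| = 179.
127^179 mod 359 = 1.
Since 1 = 1, 127 lies in the subgroup.

yes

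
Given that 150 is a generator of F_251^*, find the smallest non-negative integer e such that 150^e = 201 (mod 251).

170

Baby-step giant-step with m = ceil(sqrt(250)) = 16.
Baby table (150^j mod 251 for j=0..15):
  0:1  1:150  2:161  3:54  4:68  5:160  6:155  7:158
  8:106  9:87  10:249  11:202  12:180  13:143  14:115  15:182
Giant step factor: 150^(-16) ≡ 17 (mod 251).
Scan 201·17^i mod 251 for i = 0, 1, …:
  i=0: 201   i=1: 154   i=2: 108   i=3: 79
  i=4: 88   i=5: 241   i=6: 81   i=7: 122
  i=8: 66   i=9: 118   i=10: 249
Match at i=10, j=10: e = 10·16 + 10 = 170.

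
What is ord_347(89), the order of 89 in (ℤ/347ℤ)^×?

173

The order of 89 must divide p − 1 = 346 = 2 · 173.
Divisors: 1, 2, 173, 346.
Check each in increasing order: 89^1 ≡ 89;  89^2 ≡ 287;  89^173 ≡ 1.
Smallest exponent giving 1 is 173.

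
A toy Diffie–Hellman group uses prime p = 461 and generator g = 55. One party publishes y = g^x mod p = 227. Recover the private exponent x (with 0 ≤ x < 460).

64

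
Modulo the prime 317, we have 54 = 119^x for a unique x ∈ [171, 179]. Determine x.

Compute 119^171 mod 317 = 115, then multiply by 119 repeatedly:
  119^171=115  119^172=54
Found 54 at exponent 172.

172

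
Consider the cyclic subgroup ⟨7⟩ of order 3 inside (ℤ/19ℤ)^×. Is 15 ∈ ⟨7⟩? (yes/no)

no

15 ∈ ⟨7⟩ iff 15^3 ≡ 1 (mod 19), since |⟨7⟩| = 3.
15^3 mod 19 = 12.
Since 12 ≠ 1, 15 does not lie in the subgroup.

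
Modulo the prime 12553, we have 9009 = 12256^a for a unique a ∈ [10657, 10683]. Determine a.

Compute 12256^10657 mod 12553 = 5537, then multiply by 12256 repeatedly:
  12256^10657=5537  12256^10658=12507  12256^10659=1109  12256^10660=9558  12256^10661=10805
  12256^10662=4483  12256^10663=11720  12256^10664=8894  12256^10665=7165  12256^10666=6005
  12256^10667=11594  12256^10668=8657  12256^10669=2236  12256^10670=1217  12256^10671=2588
  12256^10672=9650  12256^10673=8587  12256^10674=10473  12256^10675=2663  12256^10676=12481
  12256^10677=8831  12256^10678=770  12256^10679=9817  12256^10680=9200  12256^10681=4154
  12256^10682=9009
Found 9009 at exponent 10682.

10682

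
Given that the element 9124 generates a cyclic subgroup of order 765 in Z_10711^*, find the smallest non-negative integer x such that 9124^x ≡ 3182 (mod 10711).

Baby-step giant-step with m = ceil(sqrt(765)) = 28.
Baby table (9124^j mod 10711 for j=0..27):
  0:1  1:9124  2:1484  3:1312  4:6501  5:8317  6:7584  7:3356
  8:8106  9:10400  10:851  11:9760  12:9697  13:2568  14:5475  15:8507
  16:5962  17:6830  18:322  19:3114  20:6564  21:4735  22:4677  23:324
  24:10651  25:9532  26:7359  27:6968
Giant step factor: 9124^(-28) ≡ 823 (mod 10711).
Scan 3182·823^i mod 10711 for i = 0, 1, …:
  i=0: 3182   i=1: 5302   i=2: 4169   i=3: 3567
  i=4: 827   i=5: 5828   i=6: 8627   i=7: 9339
  i=8: 6210   i=9: 1683     …   i=16: 2149
  i=17: 1312
Match at i=17, j=3: x = 17·28 + 3 = 479.

479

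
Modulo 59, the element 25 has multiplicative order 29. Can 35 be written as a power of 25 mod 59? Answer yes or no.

yes

35 ∈ ⟨25⟩ iff 35^29 ≡ 1 (mod 59), since |⟨25⟩| = 29.
35^29 mod 59 = 1.
Since 1 = 1, 35 lies in the subgroup.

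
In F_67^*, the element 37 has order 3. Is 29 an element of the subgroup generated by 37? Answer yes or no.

29 ∈ ⟨37⟩ iff 29^3 ≡ 1 (mod 67), since |⟨37⟩| = 3.
29^3 mod 67 = 1.
Since 1 = 1, 29 lies in the subgroup.

yes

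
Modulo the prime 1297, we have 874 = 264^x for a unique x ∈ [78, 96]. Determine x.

82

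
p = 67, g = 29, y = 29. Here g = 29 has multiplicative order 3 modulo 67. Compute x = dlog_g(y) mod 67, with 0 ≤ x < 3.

Successive powers of 29 modulo 67:
  29^0=1  29^1=29
So 29^1 ≡ 29 (mod 67), giving x = 1.

1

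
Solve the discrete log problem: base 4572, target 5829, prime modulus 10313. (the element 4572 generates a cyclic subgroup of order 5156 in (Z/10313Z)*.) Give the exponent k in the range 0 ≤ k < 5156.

3637

Baby-step giant-step with m = ceil(sqrt(5156)) = 72.
Baby table (4572^j mod 10313 for j=0..71):
  0:1  1:4572  2:9046  3:3182  4:6774  5:789  6:8071  7:698
  8:4539  9:2552  10:3741  11:4898  12:4133  13:2660  14:2493  15:2131
  16:7460  17:2029  18:5201  19:7507  20:340  21:7530  22:2366  23:9328
  24:3361  25:122  26:882  27:121  28:6623  29:1388  30:3441  31:4927
  32:2652  33:7169  34:1954  35:2630  36:9715  37:9202  38:4817  39:5069
  40:2157  41:2576  42:26  43:5429  44:8310  45:228  46:803  47:10201
  48:3586  49:7835  50:4571  51:4474  52:4449  53:3592  54:4328  55:7282
  56:2940  57:3841  58:8326  59:1189  60:1157  61:9548  62:8840  63:10146
  64:9951  65:5329  66:4882  67:3172  68:2306  69:3146  70:7190  71:5149
Giant step factor: 4572^(-72) ≡ 357 (mod 10313).
Scan 5829·357^i mod 10313 for i = 0, 1, …:
  i=0: 5829   i=1: 8040   i=2: 3266   i=3: 593
  i=4: 5441   i=5: 3593   i=6: 3889   i=7: 6431
  i=8: 6381   i=9: 9157     …   i=49: 10281
  i=50: 9202
Match at i=50, j=37: k = 50·72 + 37 = 3637.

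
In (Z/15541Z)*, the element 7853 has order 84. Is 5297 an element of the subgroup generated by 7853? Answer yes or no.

yes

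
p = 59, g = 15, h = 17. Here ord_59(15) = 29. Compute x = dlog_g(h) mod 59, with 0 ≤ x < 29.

9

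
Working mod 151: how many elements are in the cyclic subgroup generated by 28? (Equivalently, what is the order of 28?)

The order of 28 must divide p − 1 = 150 = 2 · 3 · 5^2.
Divisors: 1, 2, 3, 5, 6, 10, 15, 25, 30, 50, 75, 150.
Check each in increasing order: 28^1 ≡ 28;  28^2 ≡ 29;  28^3 ≡ 57;  28^5 ≡ 143;  28^6 ≡ 78;  28^10 ≡ 64;  28^15 ≡ 92;  28^25 ≡ 150;  28^30 ≡ 8;  28^50 ≡ 1.
Smallest exponent giving 1 is 50.

50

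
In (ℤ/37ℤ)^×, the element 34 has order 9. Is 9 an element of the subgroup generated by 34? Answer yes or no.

yes

9 ∈ ⟨34⟩ iff 9^9 ≡ 1 (mod 37), since |⟨34⟩| = 9.
9^9 mod 37 = 1.
Since 1 = 1, 9 lies in the subgroup.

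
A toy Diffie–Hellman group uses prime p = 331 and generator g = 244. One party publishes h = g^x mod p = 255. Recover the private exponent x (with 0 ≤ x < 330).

Baby-step giant-step with m = ceil(sqrt(330)) = 19.
Baby table (244^j mod 331 for j=0..18):
  0:1  1:244  2:287  3:187  4:281  5:47  6:214  7:249
  8:183  9:298  10:223  11:128  12:118  13:326  14:104  15:220
  16:58  17:250  18:96
Giant step factor: 244^(-19) ≡ 288 (mod 331).
Scan 255·288^i mod 331 for i = 0, 1, …:
  i=0: 255   i=1: 289   i=2: 151   i=3: 127
  i=4: 166   i=5: 144   i=6: 97   i=7: 132
  i=8: 282   i=9: 121   i=10: 93   i=11: 304
  i=12: 168   i=13: 58
Match at i=13, j=16: x = 13·19 + 16 = 263.

263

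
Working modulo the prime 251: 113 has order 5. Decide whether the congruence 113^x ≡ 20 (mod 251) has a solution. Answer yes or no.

yes

⟨113⟩ has order 5; its elements mod 251 are {1, 20, 113, 149, 219}.
20 is in this set.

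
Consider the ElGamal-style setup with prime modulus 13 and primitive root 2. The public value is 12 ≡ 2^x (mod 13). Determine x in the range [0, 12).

6

Successive powers of 2 modulo 13:
  2^0=1  2^1=2  2^2=4  2^3=8  2^4=3  2^5=6
  2^6=12
So 2^6 ≡ 12 (mod 13), giving x = 6.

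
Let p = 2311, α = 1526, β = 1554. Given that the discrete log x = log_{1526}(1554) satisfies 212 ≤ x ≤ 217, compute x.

217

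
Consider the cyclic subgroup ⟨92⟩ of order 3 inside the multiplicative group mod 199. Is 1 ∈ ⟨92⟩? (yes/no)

⟨92⟩ has order 3; its elements mod 199 are {1, 92, 106}.
1 is in this set.

yes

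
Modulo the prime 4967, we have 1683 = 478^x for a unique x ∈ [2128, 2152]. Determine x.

Compute 478^2128 mod 4967 = 4877, then multiply by 478 repeatedly:
  478^2128=4877  478^2129=1683
Found 1683 at exponent 2129.

2129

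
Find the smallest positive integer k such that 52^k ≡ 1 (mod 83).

The order of 52 must divide p − 1 = 82 = 2 · 41.
Divisors: 1, 2, 41, 82.
Check each in increasing order: 52^1 ≡ 52;  52^2 ≡ 48;  52^41 ≡ 82;  52^82 ≡ 1.
Smallest exponent giving 1 is 82.

82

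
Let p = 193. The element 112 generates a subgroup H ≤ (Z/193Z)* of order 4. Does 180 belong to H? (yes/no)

no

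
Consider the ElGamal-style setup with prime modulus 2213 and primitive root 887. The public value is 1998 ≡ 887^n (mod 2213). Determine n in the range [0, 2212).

1622

Baby-step giant-step with m = ceil(sqrt(2212)) = 48.
Baby table (887^j mod 2213 for j=0..47):
  0:1  1:887  2:1154  3:1192  4:1703  5:1295  6:118  7:655
  8:1179  9:1237  10:1784  11:113  12:646  13:2048  14:1916  15:2121
  16:277  17:56  18:986  19:447  20:362  21:209  22:1704  23:2182
  24:1272  25:1847  26:669  27:319  28:1902  29:768  30:1825  31:1072
  32:1487  33:21  34:923  35:2104  36:689  37:355  38:639  39:265
  40:477  41:416  42:1634  43:2056  44:160  45:288  46:961  47:402
Giant step factor: 887^(-48) ≡ 2150 (mod 2213).
Scan 1998·2150^i mod 2213 for i = 0, 1, …:
  i=0: 1998   i=1: 267   i=2: 883   i=3: 1909
  i=4: 1448   i=5: 1722   i=6: 2164   i=7: 874
  i=8: 263   i=9: 1135     …   i=32: 306
  i=33: 639
Match at i=33, j=38: n = 33·48 + 38 = 1622.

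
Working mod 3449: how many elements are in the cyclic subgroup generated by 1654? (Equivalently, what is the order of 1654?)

3448

The order of 1654 must divide p − 1 = 3448 = 2^3 · 431.
Divisors: 1, 2, 4, 8, 431, 862, 1724, 3448.
Check each in increasing order: 1654^1 ≡ 1654;  1654^2 ≡ 659;  1654^4 ≡ 3156;  1654^8 ≡ 3073;  1654^431 ≡ 953;  1654^862 ≡ 1122;  1654^1724 ≡ 3448;  1654^3448 ≡ 1.
Smallest exponent giving 1 is 3448.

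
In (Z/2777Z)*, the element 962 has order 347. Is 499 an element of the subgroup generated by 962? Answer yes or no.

499 ∈ ⟨962⟩ iff 499^347 ≡ 1 (mod 2777), since |⟨962⟩| = 347.
499^347 mod 2777 = 2587.
Since 2587 ≠ 1, 499 does not lie in the subgroup.

no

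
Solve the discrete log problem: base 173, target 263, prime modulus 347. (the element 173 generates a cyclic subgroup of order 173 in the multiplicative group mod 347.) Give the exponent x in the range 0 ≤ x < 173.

76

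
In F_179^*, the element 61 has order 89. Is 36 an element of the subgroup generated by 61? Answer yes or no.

yes

36 ∈ ⟨61⟩ iff 36^89 ≡ 1 (mod 179), since |⟨61⟩| = 89.
36^89 mod 179 = 1.
Since 1 = 1, 36 lies in the subgroup.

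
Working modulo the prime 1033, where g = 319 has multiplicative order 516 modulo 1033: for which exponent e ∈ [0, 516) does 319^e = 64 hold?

348

Baby-step giant-step with m = ceil(sqrt(516)) = 23.
Baby table (319^j mod 1033 for j=0..22):
  0:1  1:319  2:527  3:767  4:885  5:306  6:512  7:114
  8:211  9:164  10:666  11:689  12:795  13:520  14:600  15:295
  16:102  17:515  18:38  19:759  20:399  21:222  22:574
Giant step factor: 319^(-23) ≡ 421 (mod 1033).
Scan 64·421^i mod 1033 for i = 0, 1, …:
  i=0: 64   i=1: 86   i=2: 51   i=3: 811
  i=4: 541   i=5: 501   i=6: 189   i=7: 28
  i=8: 425   i=9: 216     …   i=14: 787
  i=15: 767
Match at i=15, j=3: e = 15·23 + 3 = 348.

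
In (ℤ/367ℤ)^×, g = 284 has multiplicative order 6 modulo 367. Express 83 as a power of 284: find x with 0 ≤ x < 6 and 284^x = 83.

4

Successive powers of 284 modulo 367:
  284^0=1  284^1=284  284^2=283  284^3=366  284^4=83
So 284^4 ≡ 83 (mod 367), giving x = 4.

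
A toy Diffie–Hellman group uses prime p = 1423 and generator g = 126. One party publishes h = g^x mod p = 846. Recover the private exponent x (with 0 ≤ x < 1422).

366

Baby-step giant-step with m = ceil(sqrt(1422)) = 38.
Baby table (126^j mod 1423 for j=0..37):
  0:1  1:126  2:223  3:1061  4:1347  5:385  6:128  7:475
  8:84  9:623  10:233  11:898  12:731  13:1034  14:791  15:56
  16:1364  17:1104  18:1073  19:13  20:215  21:53  22:986  23:435
  24:736  25:241  26:483  27:1092  28:984  29:183  30:290  31:965
  32:635  33:322  34:728  35:656  36:122  37:1142
Giant step factor: 126^(-38) ≡ 1002 (mod 1423).
Scan 846·1002^i mod 1423 for i = 0, 1, …:
  i=0: 846   i=1: 1007   i=2: 107   i=3: 489
  i=4: 466   i=5: 188   i=6: 540   i=7: 340
  i=8: 583   i=9: 736
Match at i=9, j=24: x = 9·38 + 24 = 366.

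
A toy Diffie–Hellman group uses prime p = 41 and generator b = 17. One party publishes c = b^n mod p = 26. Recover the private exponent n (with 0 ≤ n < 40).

Successive powers of 17 modulo 41:
  17^0=1  17^1=17  17^2=2  17^3=34  17^4=4  17^5=27
  17^6=8  17^7=13  17^8=16  17^9=26
So 17^9 ≡ 26 (mod 41), giving n = 9.

9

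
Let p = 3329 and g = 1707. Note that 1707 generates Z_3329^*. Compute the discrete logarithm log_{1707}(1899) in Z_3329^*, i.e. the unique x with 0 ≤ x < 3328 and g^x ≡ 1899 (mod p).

2933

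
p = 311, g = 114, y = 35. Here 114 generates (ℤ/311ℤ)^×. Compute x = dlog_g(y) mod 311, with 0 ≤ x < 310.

202

Baby-step giant-step with m = ceil(sqrt(310)) = 18.
Baby table (114^j mod 311 for j=0..17):
  0:1  1:114  2:245  3:251  4:2  5:228  6:179  7:191
  8:4  9:145  10:47  11:71  12:8  13:290  14:94  15:142
  16:16  17:269
Giant step factor: 114^(-18) ≡ 134 (mod 311).
Scan 35·134^i mod 311 for i = 0, 1, …:
  i=0: 35   i=1: 25   i=2: 240   i=3: 127
  i=4: 224   i=5: 160   i=6: 292   i=7: 253
  i=8: 3   i=9: 91   i=10: 65   i=11: 2
Match at i=11, j=4: x = 11·18 + 4 = 202.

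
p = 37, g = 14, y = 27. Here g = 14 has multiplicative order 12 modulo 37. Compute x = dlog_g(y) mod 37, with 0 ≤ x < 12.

Successive powers of 14 modulo 37:
  14^0=1  14^1=14  14^2=11  14^3=6  14^4=10  14^5=29
  14^6=36  14^7=23  14^8=26  14^9=31  14^10=27
So 14^10 ≡ 27 (mod 37), giving x = 10.

10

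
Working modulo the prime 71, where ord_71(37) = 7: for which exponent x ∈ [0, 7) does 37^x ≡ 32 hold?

5

Successive powers of 37 modulo 71:
  37^0=1  37^1=37  37^2=20  37^3=30  37^4=45  37^5=32
So 37^5 ≡ 32 (mod 71), giving x = 5.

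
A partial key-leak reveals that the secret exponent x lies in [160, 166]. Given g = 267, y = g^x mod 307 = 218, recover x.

Compute 267^160 mod 307 = 233, then multiply by 267 repeatedly:
  267^160=233  267^161=197  267^162=102  267^163=218
Found 218 at exponent 163.

163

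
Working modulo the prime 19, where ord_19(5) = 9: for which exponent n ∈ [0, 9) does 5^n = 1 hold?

0

Successive powers of 5 modulo 19:
  5^0=1
So 5^0 ≡ 1 (mod 19), giving n = 0.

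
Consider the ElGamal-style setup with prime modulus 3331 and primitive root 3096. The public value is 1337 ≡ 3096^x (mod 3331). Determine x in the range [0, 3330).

Baby-step giant-step with m = ceil(sqrt(3330)) = 58.
Baby table (3096^j mod 3331 for j=0..57):
  0:1  1:3096  2:1929  3:3032  4:314  5:2823  6:2795  7:2713
  8:1997  9:376  10:1577  11:2477  12:830  13:1479  14:2190  15:1655
  16:802  17:1397  18:1474  19:34  20:2003  21:2297  22:3158  23:683
  24:2714  25:1762  26:2305  27:1278  28:2791  29:322  30:943  31:1572
  32:321  33:1178  34:2974  35:620  36:864  37:151  38:1156  39:1482
  40:1485  41:780  42:3236  43:2339  44:3281  45:1757  46:149  47:1626
  48:955  49:2083  50:152  51:921  52:80  53:1186  54:1094  55:2728
  56:1803  57:2663
Giant step factor: 3096^(-58) ≡ 63 (mod 3331).
Scan 1337·63^i mod 3331 for i = 0, 1, …:
  i=0: 1337   i=1: 956   i=2: 270   i=3: 355
  i=4: 2379   i=5: 3313   i=6: 2197   i=7: 1840
  i=8: 2666   i=9: 1408     …   i=42: 1195
  i=43: 2003
Match at i=43, j=20: x = 43·58 + 20 = 2514.

2514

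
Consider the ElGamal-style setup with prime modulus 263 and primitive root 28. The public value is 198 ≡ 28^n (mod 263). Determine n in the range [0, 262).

Baby-step giant-step with m = ceil(sqrt(262)) = 17.
Baby table (28^j mod 263 for j=0..16):
  0:1  1:28  2:258  3:123  4:25  5:174  6:138  7:182
  8:99  9:142  10:31  11:79  12:108  13:131  14:249  15:134
  16:70
Giant step factor: 28^(-17) ≡ 42 (mod 263).
Scan 198·42^i mod 263 for i = 0, 1, …:
  i=0: 198   i=1: 163   i=2: 8   i=3: 73
  i=4: 173   i=5: 165   i=6: 92   i=7: 182
Match at i=7, j=7: n = 7·17 + 7 = 126.

126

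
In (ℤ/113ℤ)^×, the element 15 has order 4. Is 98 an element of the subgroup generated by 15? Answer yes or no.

yes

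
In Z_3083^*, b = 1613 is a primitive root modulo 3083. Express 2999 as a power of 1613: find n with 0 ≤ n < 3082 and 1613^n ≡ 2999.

1827

Baby-step giant-step with m = ceil(sqrt(3082)) = 56.
Baby table (1613^j mod 3083 for j=0..55):
  0:1  1:1613  2:2800  3:2888  4:3014  5:2774  6:1029  7:1123
  8:1678  9:2823  10:2991  11:2671  12:1372  13:2525  14:182  15:681
  16:905  17:1506  18:2857  19:2339  20:2298  21:908  22:179  23:2008
  24:1754  25:2091  26:3064  27:183  28:2294  29:622  30:1311  31:2788
  32:2030  33:244  34:2031  35:1857  36:1748  37:1662  38:1679  39:1353
  40:2708  41:2476  42:1303  43:2216  44:1211  45:1804  46:2583  47:1246
  48:2765  49:1927  50:587  51:350  52:361  53:2689  54:2659  55:514
Giant step factor: 1613^(-56) ≡ 151 (mod 3083).
Scan 2999·151^i mod 3083 for i = 0, 1, …:
  i=0: 2999   i=1: 2731   i=2: 2342   i=3: 2180
  i=4: 2382   i=5: 2054   i=6: 1854   i=7: 2484
  i=8: 2041   i=9: 2974     …   i=31: 1319
  i=32: 1857
Match at i=32, j=35: n = 32·56 + 35 = 1827.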